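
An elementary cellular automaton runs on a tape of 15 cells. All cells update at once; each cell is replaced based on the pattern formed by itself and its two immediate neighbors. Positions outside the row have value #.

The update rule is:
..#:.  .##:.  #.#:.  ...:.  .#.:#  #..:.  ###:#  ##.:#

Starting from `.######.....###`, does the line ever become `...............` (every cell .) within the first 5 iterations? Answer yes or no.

iteration 1: ..#####......##
iteration 2: ...####.......#
iteration 3: ....###........
iteration 4: .....##........
iteration 5: ......#........
iteration 5 is ......#........, still not uniform .

no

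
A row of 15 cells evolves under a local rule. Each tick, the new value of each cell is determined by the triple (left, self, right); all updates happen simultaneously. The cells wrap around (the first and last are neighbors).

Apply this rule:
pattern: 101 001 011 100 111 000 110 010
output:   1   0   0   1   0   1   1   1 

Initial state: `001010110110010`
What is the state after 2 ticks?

110001101101100

101111011011011
110001101101100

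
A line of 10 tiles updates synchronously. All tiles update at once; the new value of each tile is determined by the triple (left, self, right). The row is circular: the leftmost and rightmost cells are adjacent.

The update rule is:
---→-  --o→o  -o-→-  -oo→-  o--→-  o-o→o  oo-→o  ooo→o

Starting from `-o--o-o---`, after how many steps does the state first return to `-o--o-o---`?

10

o--o-o----
--o-o----o
-o-o----o-
o-o----o--
-o----o--o
o----o--o-
----o--o-o
---o--o-o-
--o--o-o--
-o--o-o---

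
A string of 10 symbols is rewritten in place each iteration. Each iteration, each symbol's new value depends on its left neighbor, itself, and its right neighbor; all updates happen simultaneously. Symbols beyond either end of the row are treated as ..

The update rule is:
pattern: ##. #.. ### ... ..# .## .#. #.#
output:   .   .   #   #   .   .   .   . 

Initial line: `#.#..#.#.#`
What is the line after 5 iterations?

iteration 1: ..........
iteration 2: ##########
iteration 3: .########.
iteration 4: ..######..
iteration 5: #..####..#

#..####..#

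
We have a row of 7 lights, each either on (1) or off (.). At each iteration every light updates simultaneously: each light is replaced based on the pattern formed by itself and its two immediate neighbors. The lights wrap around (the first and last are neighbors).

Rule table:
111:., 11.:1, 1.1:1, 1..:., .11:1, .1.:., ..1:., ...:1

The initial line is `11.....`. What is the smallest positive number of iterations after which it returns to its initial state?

iteration 1: 11.111.
iteration 2: 1111.11
iteration 3: ...111.
iteration 4: 11.1.1.
iteration 5: 111.1.1
iteration 6: ..11.11
iteration 7: ..11111
iteration 8: ..1...1
iteration 9: ....1..
iteration 10: 111...1
iteration 11: ..1.1.1
iteration 12: ...1.1.
iteration 13: 11..1..
iteration 14: 11.....

14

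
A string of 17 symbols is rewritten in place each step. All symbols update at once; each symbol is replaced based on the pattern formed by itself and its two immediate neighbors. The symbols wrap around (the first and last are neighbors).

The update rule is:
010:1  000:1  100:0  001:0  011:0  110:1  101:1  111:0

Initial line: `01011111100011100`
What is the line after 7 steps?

step 1: 01100000101000101
step 2: 10101110111010111
step 3: 11110011001111000
step 4: 00010001000001010
step 5: 11010101011101110
step 6: 01111111100110011
step 7: 10000000100010001

10000000100010001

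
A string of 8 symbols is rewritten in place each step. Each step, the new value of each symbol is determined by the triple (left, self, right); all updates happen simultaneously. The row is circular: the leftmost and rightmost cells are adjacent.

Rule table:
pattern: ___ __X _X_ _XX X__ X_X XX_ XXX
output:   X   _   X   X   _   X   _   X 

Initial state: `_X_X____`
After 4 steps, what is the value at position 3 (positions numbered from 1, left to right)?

step 1: _XXX_XXX
step 2: XXX_XXX_
step 3: XX_XXX_X
step 4: X_XXX_XX
position 3 holds X

X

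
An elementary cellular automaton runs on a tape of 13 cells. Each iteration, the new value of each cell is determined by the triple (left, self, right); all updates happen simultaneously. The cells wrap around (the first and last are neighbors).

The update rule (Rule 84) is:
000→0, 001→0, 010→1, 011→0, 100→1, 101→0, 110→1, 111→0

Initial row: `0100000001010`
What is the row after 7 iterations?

1001100110001

iteration 1: 0110000001011
iteration 2: 0011000001001
iteration 3: 1001100001101
iteration 4: 1100110000100
iteration 5: 0110011000110
iteration 6: 0011001100011
iteration 7: 1001100110001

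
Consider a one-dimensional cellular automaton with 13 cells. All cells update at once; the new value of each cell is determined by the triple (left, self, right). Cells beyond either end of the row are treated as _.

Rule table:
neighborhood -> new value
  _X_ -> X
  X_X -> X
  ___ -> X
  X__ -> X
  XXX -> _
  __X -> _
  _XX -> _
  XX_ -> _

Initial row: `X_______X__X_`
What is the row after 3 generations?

XXXXXXX_XX_XX
_______X__X__
XXXXXX_XX_XXX

XXXXXX_XX_XXX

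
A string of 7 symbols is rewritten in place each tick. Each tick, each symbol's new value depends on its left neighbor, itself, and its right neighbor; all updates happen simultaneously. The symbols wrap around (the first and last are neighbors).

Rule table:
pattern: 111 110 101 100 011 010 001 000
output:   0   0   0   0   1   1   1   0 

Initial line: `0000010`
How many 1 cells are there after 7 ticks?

0000110
0001100
0011000
0110000
1100000
1000001
0000011
count of 1: 2

2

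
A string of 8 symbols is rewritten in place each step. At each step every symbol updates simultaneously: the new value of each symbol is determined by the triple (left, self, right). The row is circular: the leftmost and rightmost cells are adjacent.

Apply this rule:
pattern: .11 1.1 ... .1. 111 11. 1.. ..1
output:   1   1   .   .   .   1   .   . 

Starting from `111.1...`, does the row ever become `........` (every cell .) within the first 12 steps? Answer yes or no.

1.11....
.111....
.1.1....
..1.....
........
all cells are . at step 5

yes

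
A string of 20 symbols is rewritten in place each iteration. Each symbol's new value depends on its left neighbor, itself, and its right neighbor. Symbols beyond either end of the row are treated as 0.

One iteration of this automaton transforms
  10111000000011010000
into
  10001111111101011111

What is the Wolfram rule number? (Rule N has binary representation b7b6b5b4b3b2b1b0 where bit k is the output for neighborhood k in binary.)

87

position 3: 111 → 0  (bit 7 = 0)
position 4: 110 → 1  (bit 6 = 1)
position 1: 101 → 0  (bit 5 = 0)
position 5: 100 → 1  (bit 4 = 1)
position 2: 011 → 0  (bit 3 = 0)
position 0: 010 → 1  (bit 2 = 1)
position 11: 001 → 1  (bit 1 = 1)
position 6: 000 → 1  (bit 0 = 1)
bits b7..b0 = 01010111 = 87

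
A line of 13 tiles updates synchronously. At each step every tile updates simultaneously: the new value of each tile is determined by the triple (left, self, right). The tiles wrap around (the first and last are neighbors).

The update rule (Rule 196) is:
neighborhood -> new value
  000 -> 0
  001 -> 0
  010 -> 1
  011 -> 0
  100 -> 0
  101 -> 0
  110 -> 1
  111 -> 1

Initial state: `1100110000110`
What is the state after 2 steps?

0100010000010

step 1: 0100010000010
step 2: 0100010000010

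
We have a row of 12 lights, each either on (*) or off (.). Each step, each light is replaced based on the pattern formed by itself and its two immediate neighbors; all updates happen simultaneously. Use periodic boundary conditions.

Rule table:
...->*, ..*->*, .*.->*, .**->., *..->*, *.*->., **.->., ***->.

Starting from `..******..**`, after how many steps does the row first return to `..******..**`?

**......**..
..******..**

2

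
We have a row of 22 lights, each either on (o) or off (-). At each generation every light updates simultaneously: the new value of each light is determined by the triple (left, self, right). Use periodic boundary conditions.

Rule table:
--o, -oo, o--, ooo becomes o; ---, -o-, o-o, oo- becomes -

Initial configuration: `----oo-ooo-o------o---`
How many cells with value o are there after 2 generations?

---oo--oo---o----o-o--
--oo-ooo-o-o-o--o---o-
count of o: 10

10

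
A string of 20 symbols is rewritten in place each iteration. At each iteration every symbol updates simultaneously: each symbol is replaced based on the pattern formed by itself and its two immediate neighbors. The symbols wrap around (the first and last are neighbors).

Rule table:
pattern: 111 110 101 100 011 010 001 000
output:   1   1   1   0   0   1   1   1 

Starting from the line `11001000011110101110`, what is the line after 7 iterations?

11011111011011101111

01011011101111110111
11101101110111111011
11110110111011111101
11111011011101111110
01111101101110111111
10111110110111011111
11011111011011101111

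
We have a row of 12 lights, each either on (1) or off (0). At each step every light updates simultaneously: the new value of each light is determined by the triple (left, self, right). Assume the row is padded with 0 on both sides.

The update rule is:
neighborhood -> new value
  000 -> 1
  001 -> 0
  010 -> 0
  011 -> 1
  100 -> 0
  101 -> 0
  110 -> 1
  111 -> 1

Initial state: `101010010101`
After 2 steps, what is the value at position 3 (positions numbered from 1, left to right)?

step 1: 000000000000
step 2: 111111111111
position 3 holds 1

1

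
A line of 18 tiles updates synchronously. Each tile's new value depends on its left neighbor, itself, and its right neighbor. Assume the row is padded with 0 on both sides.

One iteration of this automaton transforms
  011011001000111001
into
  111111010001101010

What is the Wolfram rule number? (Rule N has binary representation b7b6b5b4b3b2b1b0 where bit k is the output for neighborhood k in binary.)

position 13: 111 → 0  (bit 7 = 0)
position 2: 110 → 1  (bit 6 = 1)
position 3: 101 → 1  (bit 5 = 1)
position 6: 100 → 0  (bit 4 = 0)
position 1: 011 → 1  (bit 3 = 1)
position 8: 010 → 0  (bit 2 = 0)
position 0: 001 → 1  (bit 1 = 1)
position 10: 000 → 0  (bit 0 = 0)
bits b7..b0 = 01101010 = 106

106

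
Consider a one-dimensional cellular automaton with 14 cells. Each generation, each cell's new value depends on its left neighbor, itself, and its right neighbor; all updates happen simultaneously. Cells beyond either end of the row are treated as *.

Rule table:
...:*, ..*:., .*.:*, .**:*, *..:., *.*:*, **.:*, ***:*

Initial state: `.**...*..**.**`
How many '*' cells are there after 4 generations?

12

***.*.*..*****
*******..*****
*******..*****  (fixed point — unchanged through generation 4)
count of *: 12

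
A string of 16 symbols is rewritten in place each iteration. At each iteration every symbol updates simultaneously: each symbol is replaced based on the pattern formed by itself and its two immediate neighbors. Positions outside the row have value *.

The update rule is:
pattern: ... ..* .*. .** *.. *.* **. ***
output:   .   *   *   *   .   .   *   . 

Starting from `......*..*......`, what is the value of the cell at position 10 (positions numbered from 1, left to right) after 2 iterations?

iteration 1: .....**.**.....*
iteration 2: ....***.**....**
position 10 holds *

*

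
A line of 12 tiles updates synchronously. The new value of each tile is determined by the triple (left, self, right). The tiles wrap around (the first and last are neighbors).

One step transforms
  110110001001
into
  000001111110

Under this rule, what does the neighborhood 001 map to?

At position 7 the neighborhood is 001; the next row has 1 there.

1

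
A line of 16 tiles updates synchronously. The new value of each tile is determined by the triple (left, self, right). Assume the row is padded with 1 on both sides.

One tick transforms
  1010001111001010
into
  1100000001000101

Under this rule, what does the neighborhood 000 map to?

At position 4 the neighborhood is 000; the next row has 0 there.

0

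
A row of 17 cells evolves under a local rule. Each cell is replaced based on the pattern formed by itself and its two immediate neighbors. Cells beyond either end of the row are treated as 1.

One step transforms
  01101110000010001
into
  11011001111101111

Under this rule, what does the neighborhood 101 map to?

1

At position 0 the neighborhood is 101; the next row has 1 there.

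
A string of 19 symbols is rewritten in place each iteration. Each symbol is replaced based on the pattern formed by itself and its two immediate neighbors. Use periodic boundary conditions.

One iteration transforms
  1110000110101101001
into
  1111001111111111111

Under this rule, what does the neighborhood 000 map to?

0

At position 4 the neighborhood is 000; the next row has 0 there.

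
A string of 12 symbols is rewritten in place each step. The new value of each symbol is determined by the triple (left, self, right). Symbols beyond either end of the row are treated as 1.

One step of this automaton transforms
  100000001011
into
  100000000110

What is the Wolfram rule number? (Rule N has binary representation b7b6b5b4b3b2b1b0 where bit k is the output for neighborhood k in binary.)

104

position 11: 111 → 0  (bit 7 = 0)
position 0: 110 → 1  (bit 6 = 1)
position 9: 101 → 1  (bit 5 = 1)
position 1: 100 → 0  (bit 4 = 0)
position 10: 011 → 1  (bit 3 = 1)
position 8: 010 → 0  (bit 2 = 0)
position 7: 001 → 0  (bit 1 = 0)
position 2: 000 → 0  (bit 0 = 0)
bits b7..b0 = 01101000 = 104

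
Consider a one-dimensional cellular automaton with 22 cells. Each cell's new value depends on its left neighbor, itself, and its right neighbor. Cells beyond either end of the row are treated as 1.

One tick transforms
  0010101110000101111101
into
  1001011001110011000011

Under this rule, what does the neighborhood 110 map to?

0

At position 8 the neighborhood is 110; the next row has 0 there.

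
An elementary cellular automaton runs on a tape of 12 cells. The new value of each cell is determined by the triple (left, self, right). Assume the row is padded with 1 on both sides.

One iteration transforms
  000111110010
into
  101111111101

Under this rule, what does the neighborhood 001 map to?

1

At position 2 the neighborhood is 001; the next row has 1 there.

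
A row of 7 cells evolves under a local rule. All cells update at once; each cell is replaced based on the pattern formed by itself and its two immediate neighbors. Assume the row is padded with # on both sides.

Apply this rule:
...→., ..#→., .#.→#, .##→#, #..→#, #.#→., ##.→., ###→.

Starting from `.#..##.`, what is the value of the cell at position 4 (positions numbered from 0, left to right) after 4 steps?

#

.##.#..
.#..##.  (repeats step 0; period 2)
step 4: .#..##.
position 4 holds #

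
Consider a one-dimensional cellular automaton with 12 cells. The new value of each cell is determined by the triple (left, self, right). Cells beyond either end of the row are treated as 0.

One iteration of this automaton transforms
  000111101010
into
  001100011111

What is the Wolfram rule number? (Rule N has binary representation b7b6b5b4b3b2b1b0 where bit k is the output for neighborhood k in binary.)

position 4: 111 → 0  (bit 7 = 0)
position 6: 110 → 0  (bit 6 = 0)
position 7: 101 → 1  (bit 5 = 1)
position 11: 100 → 1  (bit 4 = 1)
position 3: 011 → 1  (bit 3 = 1)
position 8: 010 → 1  (bit 2 = 1)
position 2: 001 → 1  (bit 1 = 1)
position 0: 000 → 0  (bit 0 = 0)
bits b7..b0 = 00111110 = 62

62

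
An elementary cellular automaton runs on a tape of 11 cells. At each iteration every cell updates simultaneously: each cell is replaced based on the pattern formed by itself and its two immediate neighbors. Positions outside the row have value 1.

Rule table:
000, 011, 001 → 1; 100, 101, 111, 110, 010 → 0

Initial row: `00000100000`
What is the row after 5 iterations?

01000111100

iteration 1: 01111001111
iteration 2: 01000011000
iteration 3: 00011110011
iteration 4: 01110000110
iteration 5: 01000111100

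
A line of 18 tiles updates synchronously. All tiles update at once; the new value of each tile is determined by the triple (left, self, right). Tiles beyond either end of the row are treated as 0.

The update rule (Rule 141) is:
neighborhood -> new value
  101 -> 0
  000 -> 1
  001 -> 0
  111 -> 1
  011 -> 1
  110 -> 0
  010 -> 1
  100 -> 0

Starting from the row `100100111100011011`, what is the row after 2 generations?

100100111001010010
100100110001010010

100100110001010010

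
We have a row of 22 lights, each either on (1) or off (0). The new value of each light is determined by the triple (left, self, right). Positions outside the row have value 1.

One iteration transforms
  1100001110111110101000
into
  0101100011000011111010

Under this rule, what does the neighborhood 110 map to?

At position 1 the neighborhood is 110; the next row has 1 there.

1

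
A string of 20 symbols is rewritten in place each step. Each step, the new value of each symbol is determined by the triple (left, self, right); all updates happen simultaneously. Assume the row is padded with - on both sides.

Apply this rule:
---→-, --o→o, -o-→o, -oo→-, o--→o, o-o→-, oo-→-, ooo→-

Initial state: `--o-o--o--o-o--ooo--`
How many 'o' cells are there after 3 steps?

-oo-ooooooo-ooo---o-
o--------------o-ooo
oo------------oo----
count of o: 4

4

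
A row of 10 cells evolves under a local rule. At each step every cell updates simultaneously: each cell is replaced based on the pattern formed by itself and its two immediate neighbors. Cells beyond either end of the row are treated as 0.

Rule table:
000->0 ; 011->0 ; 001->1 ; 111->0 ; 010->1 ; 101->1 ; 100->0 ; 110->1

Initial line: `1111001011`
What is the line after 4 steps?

1101111011

0001011101
0011100111
0100101001
1101111011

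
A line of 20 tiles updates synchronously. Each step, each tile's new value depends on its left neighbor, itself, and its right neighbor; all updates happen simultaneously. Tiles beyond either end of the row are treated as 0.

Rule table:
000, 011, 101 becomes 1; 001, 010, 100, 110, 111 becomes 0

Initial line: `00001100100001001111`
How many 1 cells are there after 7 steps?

step 1: 11101000001100001000
step 2: 10010011101001100011
step 3: 00000010010001001010
step 4: 11111000000100000100
step 5: 10000011110001110001
step 6: 00111010000101000100
step 7: 10100100110010010001
count of 1: 8

8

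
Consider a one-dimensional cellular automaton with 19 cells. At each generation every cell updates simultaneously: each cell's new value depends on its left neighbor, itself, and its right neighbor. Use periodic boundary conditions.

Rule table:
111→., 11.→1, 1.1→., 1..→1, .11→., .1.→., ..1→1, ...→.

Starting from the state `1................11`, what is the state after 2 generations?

.11............1.11

11..............1..
.11............1.11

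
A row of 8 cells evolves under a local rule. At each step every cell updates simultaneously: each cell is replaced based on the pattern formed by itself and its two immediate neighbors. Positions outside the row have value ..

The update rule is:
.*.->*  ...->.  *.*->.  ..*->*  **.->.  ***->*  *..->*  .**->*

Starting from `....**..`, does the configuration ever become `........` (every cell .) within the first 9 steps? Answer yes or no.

step 1: ...**.*.
step 2: ..**..**
step 3: .**.***.
step 4: **..**.*
step 5: *.***..*
step 6: *.**.***
step 7: *.*..**.
step 8: *.****.*
step 9: *.***..*
step 9 is *.***..*, still not uniform .

no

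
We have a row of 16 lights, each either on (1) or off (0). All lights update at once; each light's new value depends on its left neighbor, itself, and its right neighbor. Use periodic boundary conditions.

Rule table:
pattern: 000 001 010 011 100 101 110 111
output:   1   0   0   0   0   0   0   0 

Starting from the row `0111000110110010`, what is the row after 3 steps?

0000010000000000

0000010000000000
1111000111111111
0000010000000000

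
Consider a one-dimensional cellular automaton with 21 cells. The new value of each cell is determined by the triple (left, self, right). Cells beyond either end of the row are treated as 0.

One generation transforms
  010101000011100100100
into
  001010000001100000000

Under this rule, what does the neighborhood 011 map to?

At position 10 the neighborhood is 011; the next row has 0 there.

0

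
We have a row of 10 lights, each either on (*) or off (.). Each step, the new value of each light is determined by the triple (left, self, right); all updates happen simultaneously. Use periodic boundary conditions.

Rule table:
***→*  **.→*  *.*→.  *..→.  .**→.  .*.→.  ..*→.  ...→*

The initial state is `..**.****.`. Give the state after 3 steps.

step 1: *..*..***.
step 2: .......**.
step 3: ******..*.

******..*.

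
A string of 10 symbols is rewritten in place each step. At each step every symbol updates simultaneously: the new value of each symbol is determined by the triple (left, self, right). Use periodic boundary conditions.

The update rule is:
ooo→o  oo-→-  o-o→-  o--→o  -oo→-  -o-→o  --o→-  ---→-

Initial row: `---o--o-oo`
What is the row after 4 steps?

o--oo-o---
oo----oo--
--o-----o-
--oo----oo

--oo----oo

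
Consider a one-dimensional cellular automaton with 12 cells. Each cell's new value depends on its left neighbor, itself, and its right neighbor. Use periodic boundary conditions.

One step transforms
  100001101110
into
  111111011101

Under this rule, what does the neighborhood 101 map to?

At position 7 the neighborhood is 101; the next row has 1 there.

1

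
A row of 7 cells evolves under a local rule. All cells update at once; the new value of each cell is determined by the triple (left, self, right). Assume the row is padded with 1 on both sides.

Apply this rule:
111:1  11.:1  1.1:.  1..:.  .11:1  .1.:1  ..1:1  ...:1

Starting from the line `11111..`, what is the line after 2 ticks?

11111.1

tick 1: 11111.1
tick 2: 11111.1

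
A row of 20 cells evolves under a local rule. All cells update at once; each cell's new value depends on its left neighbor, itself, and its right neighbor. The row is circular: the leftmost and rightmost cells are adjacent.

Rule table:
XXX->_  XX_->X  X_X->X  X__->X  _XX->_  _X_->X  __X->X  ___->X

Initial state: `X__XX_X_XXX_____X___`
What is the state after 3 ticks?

XX_XXXX__XXXXXXXXXXX

XXX_XXXX__XXXXXXXXXX
__XX___XXX__________
XX_XXXX__XXXXXXXXXXX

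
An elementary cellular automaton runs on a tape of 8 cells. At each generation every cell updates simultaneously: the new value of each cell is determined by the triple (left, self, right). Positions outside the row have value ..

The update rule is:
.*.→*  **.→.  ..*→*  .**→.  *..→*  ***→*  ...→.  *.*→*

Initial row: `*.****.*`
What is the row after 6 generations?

**.**.**
..*..*..
.******.
*.****.*  (repeats generation 0; period 4)
generation 6: ..*..*..

..*..*..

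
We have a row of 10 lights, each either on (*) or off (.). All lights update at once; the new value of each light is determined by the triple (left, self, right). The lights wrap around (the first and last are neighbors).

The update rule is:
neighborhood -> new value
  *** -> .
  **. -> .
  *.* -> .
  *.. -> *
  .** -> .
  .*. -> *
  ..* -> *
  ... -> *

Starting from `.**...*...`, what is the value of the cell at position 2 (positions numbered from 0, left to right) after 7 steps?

.

*..*******
.**.......
*..*******  (repeats step 1; period 2)
step 7: *..*******
position 2 holds .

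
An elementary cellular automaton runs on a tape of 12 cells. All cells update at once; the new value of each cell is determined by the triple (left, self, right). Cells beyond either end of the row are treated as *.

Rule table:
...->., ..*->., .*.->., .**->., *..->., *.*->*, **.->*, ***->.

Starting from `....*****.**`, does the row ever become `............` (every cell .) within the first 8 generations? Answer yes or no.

........**..
.........*..
............
all cells are . at generation 3

yes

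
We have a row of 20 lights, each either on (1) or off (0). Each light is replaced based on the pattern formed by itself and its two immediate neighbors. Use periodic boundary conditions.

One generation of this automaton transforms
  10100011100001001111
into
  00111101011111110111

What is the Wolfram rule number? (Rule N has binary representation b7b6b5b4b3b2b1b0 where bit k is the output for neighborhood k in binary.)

151

position 7: 111 → 1  (bit 7 = 1)
position 0: 110 → 0  (bit 6 = 0)
position 1: 101 → 0  (bit 5 = 0)
position 3: 100 → 1  (bit 4 = 1)
position 6: 011 → 0  (bit 3 = 0)
position 2: 010 → 1  (bit 2 = 1)
position 5: 001 → 1  (bit 1 = 1)
position 4: 000 → 1  (bit 0 = 1)
bits b7..b0 = 10010111 = 151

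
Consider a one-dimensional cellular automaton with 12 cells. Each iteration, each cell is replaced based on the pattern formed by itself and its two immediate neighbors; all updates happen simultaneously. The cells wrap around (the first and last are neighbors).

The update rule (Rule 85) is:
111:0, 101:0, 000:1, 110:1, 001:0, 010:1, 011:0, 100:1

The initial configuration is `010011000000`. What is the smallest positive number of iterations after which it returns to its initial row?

12

iteration 1: 011001111111
iteration 2: 001100000001
iteration 3: 100111111101
iteration 4: 110000000100
iteration 5: 011111110110
iteration 6: 000000010011
iteration 7: 111111011001
iteration 8: 000001001100
iteration 9: 111101100111
iteration 10: 000100110000
iteration 11: 110110011111
iteration 12: 010011000000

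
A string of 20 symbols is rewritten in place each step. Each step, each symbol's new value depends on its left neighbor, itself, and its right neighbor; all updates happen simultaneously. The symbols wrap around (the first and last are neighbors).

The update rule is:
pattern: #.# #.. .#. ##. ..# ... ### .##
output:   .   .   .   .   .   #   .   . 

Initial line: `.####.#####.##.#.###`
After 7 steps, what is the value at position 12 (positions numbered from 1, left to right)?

.

....................
####################
....................  (repeats step 1; period 2)
step 7: ....................
position 12 holds .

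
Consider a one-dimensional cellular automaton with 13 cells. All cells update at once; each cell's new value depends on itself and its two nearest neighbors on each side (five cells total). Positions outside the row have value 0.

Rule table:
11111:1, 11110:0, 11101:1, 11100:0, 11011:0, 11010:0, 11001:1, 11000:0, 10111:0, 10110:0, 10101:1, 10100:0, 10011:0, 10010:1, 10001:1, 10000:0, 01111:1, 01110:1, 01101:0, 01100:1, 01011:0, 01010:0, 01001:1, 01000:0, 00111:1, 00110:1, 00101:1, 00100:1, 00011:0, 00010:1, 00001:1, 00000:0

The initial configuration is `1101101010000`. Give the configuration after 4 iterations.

1010010000000

1000001000000
1000111000000
1010110000000
1010010000000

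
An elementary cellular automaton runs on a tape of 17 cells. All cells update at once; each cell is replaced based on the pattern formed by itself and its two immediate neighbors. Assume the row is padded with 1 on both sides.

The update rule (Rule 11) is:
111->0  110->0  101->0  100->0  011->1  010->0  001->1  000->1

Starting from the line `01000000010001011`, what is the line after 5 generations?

00011111100110010
01110000001100100
01000111111001001
00011100000010011
01110001111100110

01110001111100110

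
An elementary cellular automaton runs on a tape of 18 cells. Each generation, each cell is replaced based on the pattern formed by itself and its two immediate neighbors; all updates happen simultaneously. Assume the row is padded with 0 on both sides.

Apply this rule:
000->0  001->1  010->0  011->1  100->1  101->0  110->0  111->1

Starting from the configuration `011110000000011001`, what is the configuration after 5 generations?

010000011101100010

111101000000110110
111000100001100101
110101010011011000
100000001110010100
010000011101100010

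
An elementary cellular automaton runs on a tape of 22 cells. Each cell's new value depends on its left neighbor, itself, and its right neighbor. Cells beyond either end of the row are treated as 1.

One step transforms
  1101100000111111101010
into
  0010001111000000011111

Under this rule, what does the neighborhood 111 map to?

At position 0 the neighborhood is 111; the next row has 0 there.

0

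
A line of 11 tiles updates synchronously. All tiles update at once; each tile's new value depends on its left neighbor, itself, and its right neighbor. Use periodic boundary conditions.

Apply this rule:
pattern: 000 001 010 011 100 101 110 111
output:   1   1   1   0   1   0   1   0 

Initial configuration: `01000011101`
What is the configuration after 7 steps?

step 1: 01111100101
step 2: 00000111101
step 3: 11111000101
step 4: 00001111100
step 5: 11110000111
step 6: 00011111000
step 7: 11100001111

11100001111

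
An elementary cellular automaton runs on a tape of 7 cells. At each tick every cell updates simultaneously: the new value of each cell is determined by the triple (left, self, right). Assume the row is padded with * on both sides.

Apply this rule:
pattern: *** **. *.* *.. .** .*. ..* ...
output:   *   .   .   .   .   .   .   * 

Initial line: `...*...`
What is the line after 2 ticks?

.*...*.
...*...

...*...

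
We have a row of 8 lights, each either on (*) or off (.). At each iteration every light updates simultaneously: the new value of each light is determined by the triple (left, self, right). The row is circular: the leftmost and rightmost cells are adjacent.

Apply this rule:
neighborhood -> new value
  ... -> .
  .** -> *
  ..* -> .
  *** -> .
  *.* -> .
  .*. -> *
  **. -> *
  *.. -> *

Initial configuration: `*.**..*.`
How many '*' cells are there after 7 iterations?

4

*.***.*.
*.*.*.*.
*.*.*.*.  (fixed point — unchanged through iteration 7)
count of *: 4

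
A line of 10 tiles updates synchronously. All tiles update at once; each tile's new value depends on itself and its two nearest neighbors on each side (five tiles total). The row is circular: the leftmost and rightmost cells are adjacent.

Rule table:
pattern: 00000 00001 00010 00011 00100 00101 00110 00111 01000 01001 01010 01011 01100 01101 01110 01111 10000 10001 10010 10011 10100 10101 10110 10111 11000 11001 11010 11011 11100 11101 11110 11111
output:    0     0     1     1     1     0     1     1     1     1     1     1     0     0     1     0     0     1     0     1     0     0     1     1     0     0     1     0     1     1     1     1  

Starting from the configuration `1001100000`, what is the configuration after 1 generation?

1111000001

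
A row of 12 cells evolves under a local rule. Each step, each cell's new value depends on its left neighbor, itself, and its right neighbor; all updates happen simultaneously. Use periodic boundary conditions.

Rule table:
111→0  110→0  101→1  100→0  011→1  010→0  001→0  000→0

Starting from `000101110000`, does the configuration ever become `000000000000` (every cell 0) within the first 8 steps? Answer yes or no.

yes

000011000000
000010000000
000000000000
all cells are 0 at step 3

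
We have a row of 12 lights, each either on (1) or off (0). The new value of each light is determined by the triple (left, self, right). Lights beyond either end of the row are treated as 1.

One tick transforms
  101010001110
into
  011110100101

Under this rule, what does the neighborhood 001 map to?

At position 7 the neighborhood is 001; the next row has 0 there.

0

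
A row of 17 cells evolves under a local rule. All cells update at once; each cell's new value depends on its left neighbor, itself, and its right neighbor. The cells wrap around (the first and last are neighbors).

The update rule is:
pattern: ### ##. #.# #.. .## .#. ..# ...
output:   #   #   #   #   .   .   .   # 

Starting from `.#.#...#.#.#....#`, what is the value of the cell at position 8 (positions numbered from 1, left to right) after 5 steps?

.

#.#.##..#.#.###..
.#.#.##..#.#.###.
..#.#.##..#.#.###
#..#.#.##..#.#.##
##..#.#.##..#.#.#
position 8 holds .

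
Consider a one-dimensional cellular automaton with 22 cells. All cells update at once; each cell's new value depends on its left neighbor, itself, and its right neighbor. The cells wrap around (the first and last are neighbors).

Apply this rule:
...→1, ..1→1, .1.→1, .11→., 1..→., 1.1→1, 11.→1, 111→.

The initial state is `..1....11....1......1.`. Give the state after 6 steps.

step 1: 111.111.1.1111.111111.
step 2: ..11..1111...11.....11
step 3: .1.1.1...1.11.1.1111.1
step 4: 111111.1111.1111...111
step 5: .....11...11...1.11...
step 6: 11111.1.11.1.1111.1.11

11111.1.11.1.1111.1.11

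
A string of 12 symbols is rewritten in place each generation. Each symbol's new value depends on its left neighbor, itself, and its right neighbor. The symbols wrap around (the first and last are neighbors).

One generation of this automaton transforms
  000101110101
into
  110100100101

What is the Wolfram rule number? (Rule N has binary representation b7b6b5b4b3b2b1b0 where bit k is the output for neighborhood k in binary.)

position 6: 111 → 1  (bit 7 = 1)
position 7: 110 → 0  (bit 6 = 0)
position 4: 101 → 0  (bit 5 = 0)
position 0: 100 → 1  (bit 4 = 1)
position 5: 011 → 0  (bit 3 = 0)
position 3: 010 → 1  (bit 2 = 1)
position 2: 001 → 0  (bit 1 = 0)
position 1: 000 → 1  (bit 0 = 1)
bits b7..b0 = 10010101 = 149

149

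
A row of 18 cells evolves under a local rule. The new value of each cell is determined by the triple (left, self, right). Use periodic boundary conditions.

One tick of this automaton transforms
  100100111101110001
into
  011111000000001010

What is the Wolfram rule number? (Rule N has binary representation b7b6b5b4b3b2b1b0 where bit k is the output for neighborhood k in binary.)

position 7: 111 → 0  (bit 7 = 0)
position 0: 110 → 0  (bit 6 = 0)
position 10: 101 → 0  (bit 5 = 0)
position 1: 100 → 1  (bit 4 = 1)
position 6: 011 → 0  (bit 3 = 0)
position 3: 010 → 1  (bit 2 = 1)
position 2: 001 → 1  (bit 1 = 1)
position 15: 000 → 0  (bit 0 = 0)
bits b7..b0 = 00010110 = 22

22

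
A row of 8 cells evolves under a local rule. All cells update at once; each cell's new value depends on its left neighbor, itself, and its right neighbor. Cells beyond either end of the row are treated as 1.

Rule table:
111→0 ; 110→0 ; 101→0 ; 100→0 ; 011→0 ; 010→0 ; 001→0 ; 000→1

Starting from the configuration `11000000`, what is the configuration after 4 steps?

01000000

00011110
01000000
00011110  (repeats step 1; period 2)
step 4: 01000000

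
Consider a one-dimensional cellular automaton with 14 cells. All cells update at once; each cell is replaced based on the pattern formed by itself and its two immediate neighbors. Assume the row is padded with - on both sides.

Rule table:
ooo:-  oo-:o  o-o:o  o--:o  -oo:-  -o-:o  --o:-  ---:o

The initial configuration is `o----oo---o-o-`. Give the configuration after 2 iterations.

---oo---oo---o

oooo--ooo-oooo
---oo---oo---o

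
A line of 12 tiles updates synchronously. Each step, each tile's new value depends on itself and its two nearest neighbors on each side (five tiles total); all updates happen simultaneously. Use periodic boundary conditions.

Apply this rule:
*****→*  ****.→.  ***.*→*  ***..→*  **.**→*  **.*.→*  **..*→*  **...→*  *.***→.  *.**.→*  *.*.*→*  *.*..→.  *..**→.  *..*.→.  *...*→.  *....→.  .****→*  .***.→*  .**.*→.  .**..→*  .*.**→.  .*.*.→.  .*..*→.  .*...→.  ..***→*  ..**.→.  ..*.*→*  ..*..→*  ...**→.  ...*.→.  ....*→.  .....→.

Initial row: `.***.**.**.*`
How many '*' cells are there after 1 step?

8

..****.**.**
count of *: 8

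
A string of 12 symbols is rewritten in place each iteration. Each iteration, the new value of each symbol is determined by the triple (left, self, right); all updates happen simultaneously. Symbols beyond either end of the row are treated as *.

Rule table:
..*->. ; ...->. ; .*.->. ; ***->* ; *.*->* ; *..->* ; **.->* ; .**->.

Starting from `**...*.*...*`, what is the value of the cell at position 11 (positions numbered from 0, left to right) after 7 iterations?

***...*.*...
****...*.*..
*****...*.*.
******...*.*
*******...*.
********...*
*********...
position 11 holds .

.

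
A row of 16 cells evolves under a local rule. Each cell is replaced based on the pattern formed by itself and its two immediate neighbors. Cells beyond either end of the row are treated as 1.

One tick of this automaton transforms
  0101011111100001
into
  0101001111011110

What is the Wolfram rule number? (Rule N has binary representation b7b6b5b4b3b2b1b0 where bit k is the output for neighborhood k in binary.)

position 6: 111 → 1  (bit 7 = 1)
position 10: 110 → 0  (bit 6 = 0)
position 0: 101 → 0  (bit 5 = 0)
position 11: 100 → 1  (bit 4 = 1)
position 5: 011 → 0  (bit 3 = 0)
position 1: 010 → 1  (bit 2 = 1)
position 14: 001 → 1  (bit 1 = 1)
position 12: 000 → 1  (bit 0 = 1)
bits b7..b0 = 10010111 = 151

151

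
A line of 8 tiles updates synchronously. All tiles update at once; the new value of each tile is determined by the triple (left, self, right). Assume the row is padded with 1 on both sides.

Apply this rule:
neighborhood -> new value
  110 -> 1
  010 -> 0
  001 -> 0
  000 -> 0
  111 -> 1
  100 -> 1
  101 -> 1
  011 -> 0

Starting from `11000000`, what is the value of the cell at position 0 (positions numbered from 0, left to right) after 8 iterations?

1

iteration 1: 11100000
iteration 2: 11110000
iteration 3: 11111000
iteration 4: 11111100
iteration 5: 11111110
iteration 6: 11111111
iteration 7: 11111111  (fixed point — unchanged through iteration 8)
position 0 holds 1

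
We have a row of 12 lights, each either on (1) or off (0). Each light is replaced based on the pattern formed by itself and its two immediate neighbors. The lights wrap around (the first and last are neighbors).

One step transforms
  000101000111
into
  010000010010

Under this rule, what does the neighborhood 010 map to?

At position 3 the neighborhood is 010; the next row has 0 there.

0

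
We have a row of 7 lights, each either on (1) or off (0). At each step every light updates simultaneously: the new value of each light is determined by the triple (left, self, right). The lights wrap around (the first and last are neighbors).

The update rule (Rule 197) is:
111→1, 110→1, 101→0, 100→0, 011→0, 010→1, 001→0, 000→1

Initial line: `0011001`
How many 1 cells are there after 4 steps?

3

0001001
0101001
0101001  (fixed point — unchanged through step 4)
count of 1: 3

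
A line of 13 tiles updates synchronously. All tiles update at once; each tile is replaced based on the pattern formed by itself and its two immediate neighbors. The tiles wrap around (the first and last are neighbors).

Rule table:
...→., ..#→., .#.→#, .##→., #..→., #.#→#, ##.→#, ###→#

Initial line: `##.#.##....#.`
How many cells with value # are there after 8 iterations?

2

.####.#....##
#.#####.....#
##.####......
.##.###......
..##.##......
...##.#......
....###......
.....##......
count of #: 2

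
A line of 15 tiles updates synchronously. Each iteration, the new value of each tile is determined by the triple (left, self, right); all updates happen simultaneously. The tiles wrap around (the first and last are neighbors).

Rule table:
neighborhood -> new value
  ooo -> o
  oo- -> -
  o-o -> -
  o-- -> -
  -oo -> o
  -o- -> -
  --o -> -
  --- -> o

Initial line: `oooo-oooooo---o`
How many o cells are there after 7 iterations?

ooo--ooooo--o-o
oo---oooo-----o
o--o-ooo--ooo-o
-----oo---oo--o
-ooo-o--o-o----
-oo---------ooo
-o--ooooooo-oo-
count of o: 10

10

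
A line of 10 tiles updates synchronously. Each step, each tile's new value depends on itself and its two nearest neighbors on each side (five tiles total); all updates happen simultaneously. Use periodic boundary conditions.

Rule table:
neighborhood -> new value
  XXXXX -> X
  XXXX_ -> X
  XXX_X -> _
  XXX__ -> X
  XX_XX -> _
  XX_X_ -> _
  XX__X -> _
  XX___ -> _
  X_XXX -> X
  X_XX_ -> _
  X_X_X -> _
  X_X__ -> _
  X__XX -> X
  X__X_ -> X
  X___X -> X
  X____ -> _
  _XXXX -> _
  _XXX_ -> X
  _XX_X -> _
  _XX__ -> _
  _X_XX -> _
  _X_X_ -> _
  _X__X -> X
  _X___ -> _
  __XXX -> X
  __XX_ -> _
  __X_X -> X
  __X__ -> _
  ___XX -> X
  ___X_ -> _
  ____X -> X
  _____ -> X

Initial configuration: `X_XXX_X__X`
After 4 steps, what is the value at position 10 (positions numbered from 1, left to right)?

__XX___XX_
XX___XX___
___XX___XX
_XX___XX__
position 10 holds _

_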